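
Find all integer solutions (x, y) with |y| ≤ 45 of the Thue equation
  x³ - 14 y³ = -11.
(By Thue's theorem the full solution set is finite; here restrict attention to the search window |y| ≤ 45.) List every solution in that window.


The equation is x³ - 14y³ = -11. For fixed y, x³ = 14·y³ − 11, so a solution requires the RHS to be a perfect cube.
Strategy: iterate y from -45 to 45, compute RHS = 14·y³ − 11, and check whether it is a (positive or negative) perfect cube.
Check small values of y:
  y = 0: RHS = -11 is not a perfect cube.
  y = 1: RHS = 3 is not a perfect cube.
  y = -1: RHS = -25 is not a perfect cube.
  y = 2: RHS = 101 is not a perfect cube.
  y = -2: RHS = -123 is not a perfect cube.
  y = 3: RHS = 367 is not a perfect cube.
  y = -3: RHS = -389 is not a perfect cube.
Continuing the search up to |y| = 45 finds no solutions either.
No (x, y) in the scanned range satisfies the equation.

No integer solutions with |y| ≤ 45.


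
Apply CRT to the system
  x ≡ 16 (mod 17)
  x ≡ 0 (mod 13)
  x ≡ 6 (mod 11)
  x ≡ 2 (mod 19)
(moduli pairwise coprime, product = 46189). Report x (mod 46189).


Product of moduli M = 17 · 13 · 11 · 19 = 46189.
Merge one congruence at a time:
  Start: x ≡ 16 (mod 17).
  Combine with x ≡ 0 (mod 13); new modulus lcm = 221.
    Write x = 16 + 17·t and substitute into x ≡ 0 (mod 13): 17·t ≡ 0 − 16 = -16 (mod 13).
    Reduce coefficients mod 13: 4·t ≡ 10 (mod 13).
    The inverse of 4 mod 13 is 10 (since 4·10 = 40 = 3·13 + 1), so t ≡ 10·10 = 100 ≡ 9 (mod 13).
    Then x = 16 + 17·9 = 169, valid modulo lcm(17, 13) = 221: x ≡ 169 (mod 221).
  Combine with x ≡ 6 (mod 11); new modulus lcm = 2431.
    Write x = 169 + 221·t and substitute into x ≡ 6 (mod 11): 221·t ≡ 6 − 169 = -163 (mod 11).
    Reduce coefficients mod 11: 1·t ≡ 2 (mod 11).
    So t ≡ 2 (mod 11).
    Then x = 169 + 221·2 = 611, valid modulo lcm(221, 11) = 2431: x ≡ 611 (mod 2431).
  Combine with x ≡ 2 (mod 19); new modulus lcm = 46189.
    Write x = 611 + 2431·t and substitute into x ≡ 2 (mod 19): 2431·t ≡ 2 − 611 = -609 (mod 19).
    Reduce coefficients mod 19: 18·t ≡ 18 (mod 19).
    The inverse of 18 mod 19 is 18 (since 18·18 = 324 = 17·19 + 1), so t ≡ 18·18 = 324 ≡ 1 (mod 19).
    Then x = 611 + 2431·1 = 3042, valid modulo lcm(2431, 19) = 46189: x ≡ 3042 (mod 46189).
Verify against each original: 3042 mod 17 = 16, 3042 mod 13 = 0, 3042 mod 11 = 6, 3042 mod 19 = 2.

x ≡ 3042 (mod 46189).


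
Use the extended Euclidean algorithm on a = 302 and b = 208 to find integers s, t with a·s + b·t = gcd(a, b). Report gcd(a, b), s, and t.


Euclidean algorithm on (302, 208) — divide until remainder is 0:
  302 = 1 · 208 + 94
  208 = 2 · 94 + 20
  94 = 4 · 20 + 14
  20 = 1 · 14 + 6
  14 = 2 · 6 + 2
  6 = 3 · 2 + 0
gcd(302, 208) = 2.
Track Bezout coefficients alongside the remainders: start with r₀ = 302 = a·1 + b·0 (s = 1, t = 0) and r₁ = 208 = a·0 + b·1 (s = 0, t = 1); each new remainder r_{k+1} = r_{k-1} − q_k·r_k inherits s_{k+1} = s_{k-1} − q_k·s_k, t_{k+1} = t_{k-1} − q_k·t_k, so r_k = a·s_k + b·t_k at every step:
  q = 1: r = 94, s = 1 − 1·0 = 1, t = 0 − 1·1 = -1  (check: 302·1 + 208·(-1) = 94)
  q = 2: r = 20, s = 0 − 2·1 = -2, t = 1 − 2·(-1) = 3  (check: 302·(-2) + 208·3 = 20)
  q = 4: r = 14, s = 1 − 4·(-2) = 9, t = -1 − 4·3 = -13  (check: 302·9 + 208·(-13) = 14)
  q = 1: r = 6, s = -2 − 1·9 = -11, t = 3 − 1·(-13) = 16  (check: 302·(-11) + 208·16 = 6)
  q = 2: r = 2, s = 9 − 2·(-11) = 31, t = -13 − 2·16 = -45  (check: 302·31 + 208·(-45) = 2)
The row with r = 2 (the gcd) gives the Bezout coefficients s = 31, t = -45.
Result: 302 · (31) + 208 · (-45) = 2.

gcd(302, 208) = 2; s = 31, t = -45 (check: 302·31 + 208·(-45) = 2).


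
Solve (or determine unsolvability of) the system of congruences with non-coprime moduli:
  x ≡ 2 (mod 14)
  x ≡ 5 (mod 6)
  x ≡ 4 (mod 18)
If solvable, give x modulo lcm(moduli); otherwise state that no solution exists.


Moduli 14, 6, 18 are not pairwise coprime, so CRT works modulo lcm(m_i) when all pairwise compatibility conditions hold.
Pairwise compatibility: gcd(m_i, m_j) must divide a_i - a_j for every pair.
Merge one congruence at a time:
  Start: x ≡ 2 (mod 14).
  Combine with x ≡ 5 (mod 6): gcd(14, 6) = 2, and 5 - 2 = 3 is NOT divisible by 2.
    ⇒ system is inconsistent (no integer solution).

No solution (the system is inconsistent).


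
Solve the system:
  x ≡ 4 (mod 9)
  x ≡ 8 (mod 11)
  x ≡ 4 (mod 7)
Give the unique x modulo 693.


Moduli 9, 11, 7 are pairwise coprime; by CRT there is a unique solution modulo M = 9 · 11 · 7 = 693.
Solve pairwise, accumulating the modulus:
  Start with x ≡ 4 (mod 9).
  Combine with x ≡ 8 (mod 11): since gcd(9, 11) = 1, we get a unique residue mod 99.
    Write x = 4 + 9·t and substitute into x ≡ 8 (mod 11): 9·t ≡ 8 − 4 = 4 (mod 11).
    The inverse of 9 mod 11 is 5 (since 9·5 = 45 = 4·11 + 1), so t ≡ 5·4 = 20 ≡ 9 (mod 11).
    Then x = 4 + 9·9 = 85, valid modulo lcm(9, 11) = 99: x ≡ 85 (mod 99).
  Combine with x ≡ 4 (mod 7): since gcd(99, 7) = 1, we get a unique residue mod 693.
    Write x = 85 + 99·t and substitute into x ≡ 4 (mod 7): 99·t ≡ 4 − 85 = -81 (mod 7).
    Reduce coefficients mod 7: 1·t ≡ 3 (mod 7).
    So t ≡ 3 (mod 7).
    Then x = 85 + 99·3 = 382, valid modulo lcm(99, 7) = 693: x ≡ 382 (mod 693).
Verify: 382 mod 9 = 4 ✓, 382 mod 11 = 8 ✓, 382 mod 7 = 4 ✓.

x ≡ 382 (mod 693).


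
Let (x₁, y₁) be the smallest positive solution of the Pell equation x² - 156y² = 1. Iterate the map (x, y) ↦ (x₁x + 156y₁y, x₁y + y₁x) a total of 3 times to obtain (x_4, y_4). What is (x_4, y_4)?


Step 1: Find the fundamental solution (x₁, y₁) of x² - 156y² = 1.
  Expand √156 as a continued fraction. a₀ = ⌊√156⌋ = 12; iterate m_{k+1} = d_k·a_k − m_k, d_{k+1} = (156 − m_{k+1}²)/d_k, a_{k+1} = ⌊(a₀ + m_{k+1})/d_{k+1}⌋ (starting m₀ = 0, d₀ = 1), with convergents p_k = a_k·p_{k-1} + p_{k-2}, q_k = a_k·q_{k-1} + q_{k-2} (p₋₁ = 1, q₋₁ = 0):
  k = 0: a₀ = 12; p₀/q₀ = 12/1; p₀² − 156·q₀² = 144 − 156 = -12.
  k = 1: m = 12, d = 12, a = ⌊(12 + 12)/12⌋ = 2; p/q = (2·12 + 1)/(2·1 + 0) = 25/2; p² − 156·q² = 625 − 624 = 1.
  The first convergent with p² − 156·q² = 1 gives the fundamental solution (x₁, y₁) = (25, 2).
Step 2: Apply the recurrence (x_{n+1}, y_{n+1}) = (x₁x_n + 156y₁y_n, x₁y_n + y₁x_n) repeatedly.
  From (x_1, y_1) = (25, 2): x_2 = 25·25 + 156·2·2 = 1249; y_2 = 25·2 + 2·25 = 100.
  From (x_2, y_2) = (1249, 100): x_3 = 25·1249 + 156·2·100 = 62425; y_3 = 25·100 + 2·1249 = 4998.
  From (x_3, y_3) = (62425, 4998): x_4 = 25·62425 + 156·2·4998 = 3120001; y_4 = 25·4998 + 2·62425 = 249800.
Step 3: Verify x_4² - 156·y_4² = 9734406240001 - 9734406240000 = 1 (should be 1). ✓

(x_1, y_1) = (25, 2); (x_4, y_4) = (3120001, 249800).


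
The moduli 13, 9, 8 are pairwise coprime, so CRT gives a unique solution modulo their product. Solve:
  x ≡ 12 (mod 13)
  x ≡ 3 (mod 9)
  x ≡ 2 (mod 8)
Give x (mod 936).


Moduli 13, 9, 8 are pairwise coprime; by CRT there is a unique solution modulo M = 13 · 9 · 8 = 936.
Solve pairwise, accumulating the modulus:
  Start with x ≡ 12 (mod 13).
  Combine with x ≡ 3 (mod 9): since gcd(13, 9) = 1, we get a unique residue mod 117.
    Write x = 12 + 13·t and substitute into x ≡ 3 (mod 9): 13·t ≡ 3 − 12 = -9 (mod 9).
    Reduce coefficients mod 9: 4·t ≡ 0 (mod 9).
    The inverse of 4 mod 9 is 7 (since 4·7 = 28 = 3·9 + 1), so t ≡ 7·0 = 0 ≡ 0 (mod 9).
    Then x = 12 + 13·0 = 12, valid modulo lcm(13, 9) = 117: x ≡ 12 (mod 117).
  Combine with x ≡ 2 (mod 8): since gcd(117, 8) = 1, we get a unique residue mod 936.
    Write x = 12 + 117·t and substitute into x ≡ 2 (mod 8): 117·t ≡ 2 − 12 = -10 (mod 8).
    Reduce coefficients mod 8: 5·t ≡ 6 (mod 8).
    The inverse of 5 mod 8 is 5 (since 5·5 = 25 = 3·8 + 1), so t ≡ 5·6 = 30 ≡ 6 (mod 8).
    Then x = 12 + 117·6 = 714, valid modulo lcm(117, 8) = 936: x ≡ 714 (mod 936).
Verify: 714 mod 13 = 12 ✓, 714 mod 9 = 3 ✓, 714 mod 8 = 2 ✓.

x ≡ 714 (mod 936).


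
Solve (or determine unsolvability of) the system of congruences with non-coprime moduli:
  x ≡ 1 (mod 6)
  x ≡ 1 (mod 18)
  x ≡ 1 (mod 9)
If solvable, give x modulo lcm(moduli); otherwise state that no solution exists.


Moduli 6, 18, 9 are not pairwise coprime, so CRT works modulo lcm(m_i) when all pairwise compatibility conditions hold.
Pairwise compatibility: gcd(m_i, m_j) must divide a_i - a_j for every pair.
Merge one congruence at a time:
  Start: x ≡ 1 (mod 6).
  Combine with x ≡ 1 (mod 18): gcd(6, 18) = 6; 1 - 1 = 0, which IS divisible by 6, so compatible.
    Write x = 1 + 6·t and substitute into x ≡ 1 (mod 18): 6·t ≡ 1 − 1 = 0 (mod 18).
    Divide the congruence (and modulus) by g = 6: 1·t ≡ 0 (mod 3).
    So t ≡ 0 (mod 3).
    Then x = 1 + 6·0 = 1, valid modulo lcm(6, 18) = 18: x ≡ 1 (mod 18).
  Combine with x ≡ 1 (mod 9): gcd(18, 9) = 9; 1 - 1 = 0, which IS divisible by 9, so compatible.
    Write x = 1 + 18·t and substitute into x ≡ 1 (mod 9): 18·t ≡ 1 − 1 = 0 (mod 9).
    Divide the congruence (and modulus) by g = 9: 2·t ≡ 0 (mod 1).
    Modulo 1 every t works; take t = 0.
    Then x = 1 + 18·0 = 1, valid modulo lcm(18, 9) = 18: x ≡ 1 (mod 18).
Verify: 1 mod 6 = 1, 1 mod 18 = 1, 1 mod 9 = 1.

x ≡ 1 (mod 18).


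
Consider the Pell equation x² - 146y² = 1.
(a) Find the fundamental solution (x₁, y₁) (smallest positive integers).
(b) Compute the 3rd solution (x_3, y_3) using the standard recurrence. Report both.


Step 1: Find the fundamental solution (x₁, y₁) of x² - 146y² = 1.
  Expand √146 as a continued fraction. a₀ = ⌊√146⌋ = 12; iterate m_{k+1} = d_k·a_k − m_k, d_{k+1} = (146 − m_{k+1}²)/d_k, a_{k+1} = ⌊(a₀ + m_{k+1})/d_{k+1}⌋ (starting m₀ = 0, d₀ = 1), with convergents p_k = a_k·p_{k-1} + p_{k-2}, q_k = a_k·q_{k-1} + q_{k-2} (p₋₁ = 1, q₋₁ = 0):
  k = 0: a₀ = 12; p₀/q₀ = 12/1; p₀² − 146·q₀² = 144 − 146 = -2.
  k = 1: m = 12, d = 2, a = ⌊(12 + 12)/2⌋ = 12; p/q = (12·12 + 1)/(12·1 + 0) = 145/12; p² − 146·q² = 21025 − 21024 = 1.
  The first convergent with p² − 146·q² = 1 gives the fundamental solution (x₁, y₁) = (145, 12).
Step 2: Apply the recurrence (x_{n+1}, y_{n+1}) = (x₁x_n + 146y₁y_n, x₁y_n + y₁x_n) repeatedly.
  From (x_1, y_1) = (145, 12): x_2 = 145·145 + 146·12·12 = 42049; y_2 = 145·12 + 12·145 = 3480.
  From (x_2, y_2) = (42049, 3480): x_3 = 145·42049 + 146·12·3480 = 12194065; y_3 = 145·3480 + 12·42049 = 1009188.
Step 3: Verify x_3² - 146·y_3² = 148695221224225 - 148695221224224 = 1 (should be 1). ✓

(x_1, y_1) = (145, 12); (x_3, y_3) = (12194065, 1009188).


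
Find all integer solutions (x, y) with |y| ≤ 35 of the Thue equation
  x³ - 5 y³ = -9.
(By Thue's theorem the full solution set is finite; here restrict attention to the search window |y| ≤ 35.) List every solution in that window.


The equation is x³ - 5y³ = -9. For fixed y, x³ = 5·y³ − 9, so a solution requires the RHS to be a perfect cube.
Strategy: iterate y from -35 to 35, compute RHS = 5·y³ − 9, and check whether it is a (positive or negative) perfect cube.
Check small values of y:
  y = 0: RHS = -9 is not a perfect cube.
  y = 1: RHS = -4 is not a perfect cube.
  y = -1: RHS = -14 is not a perfect cube.
  y = 2: RHS = 31 is not a perfect cube.
  y = -2: RHS = -49 is not a perfect cube.
  y = 3: RHS = 126 is not a perfect cube.
  y = -3: RHS = -144 is not a perfect cube.
Continuing the search up to |y| = 35 finds no solutions either.
No (x, y) in the scanned range satisfies the equation.

No integer solutions with |y| ≤ 35.


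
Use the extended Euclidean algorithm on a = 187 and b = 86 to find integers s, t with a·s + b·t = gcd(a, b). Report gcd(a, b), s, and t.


Euclidean algorithm on (187, 86) — divide until remainder is 0:
  187 = 2 · 86 + 15
  86 = 5 · 15 + 11
  15 = 1 · 11 + 4
  11 = 2 · 4 + 3
  4 = 1 · 3 + 1
  3 = 3 · 1 + 0
gcd(187, 86) = 1.
Track Bezout coefficients alongside the remainders: start with r₀ = 187 = a·1 + b·0 (s = 1, t = 0) and r₁ = 86 = a·0 + b·1 (s = 0, t = 1); each new remainder r_{k+1} = r_{k-1} − q_k·r_k inherits s_{k+1} = s_{k-1} − q_k·s_k, t_{k+1} = t_{k-1} − q_k·t_k, so r_k = a·s_k + b·t_k at every step:
  q = 2: r = 15, s = 1 − 2·0 = 1, t = 0 − 2·1 = -2  (check: 187·1 + 86·(-2) = 15)
  q = 5: r = 11, s = 0 − 5·1 = -5, t = 1 − 5·(-2) = 11  (check: 187·(-5) + 86·11 = 11)
  q = 1: r = 4, s = 1 − 1·(-5) = 6, t = -2 − 1·11 = -13  (check: 187·6 + 86·(-13) = 4)
  q = 2: r = 3, s = -5 − 2·6 = -17, t = 11 − 2·(-13) = 37  (check: 187·(-17) + 86·37 = 3)
  q = 1: r = 1, s = 6 − 1·(-17) = 23, t = -13 − 1·37 = -50  (check: 187·23 + 86·(-50) = 1)
The row with r = 1 (the gcd) gives the Bezout coefficients s = 23, t = -50.
Result: 187 · (23) + 86 · (-50) = 1.

gcd(187, 86) = 1; s = 23, t = -50 (check: 187·23 + 86·(-50) = 1).


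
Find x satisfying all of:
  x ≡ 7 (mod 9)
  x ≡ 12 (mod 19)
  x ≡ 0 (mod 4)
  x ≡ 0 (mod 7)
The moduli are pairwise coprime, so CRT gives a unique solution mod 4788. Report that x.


Product of moduli M = 9 · 19 · 4 · 7 = 4788.
Merge one congruence at a time:
  Start: x ≡ 7 (mod 9).
  Combine with x ≡ 12 (mod 19); new modulus lcm = 171.
    Write x = 7 + 9·t and substitute into x ≡ 12 (mod 19): 9·t ≡ 12 − 7 = 5 (mod 19).
    The inverse of 9 mod 19 is 17 (since 9·17 = 153 = 8·19 + 1), so t ≡ 17·5 = 85 ≡ 9 (mod 19).
    Then x = 7 + 9·9 = 88, valid modulo lcm(9, 19) = 171: x ≡ 88 (mod 171).
  Combine with x ≡ 0 (mod 4); new modulus lcm = 684.
    Write x = 88 + 171·t and substitute into x ≡ 0 (mod 4): 171·t ≡ 0 − 88 = -88 (mod 4).
    Reduce coefficients mod 4: 3·t ≡ 0 (mod 4).
    The inverse of 3 mod 4 is 3 (since 3·3 = 9 = 2·4 + 1), so t ≡ 3·0 = 0 ≡ 0 (mod 4).
    Then x = 88 + 171·0 = 88, valid modulo lcm(171, 4) = 684: x ≡ 88 (mod 684).
  Combine with x ≡ 0 (mod 7); new modulus lcm = 4788.
    Write x = 88 + 684·t and substitute into x ≡ 0 (mod 7): 684·t ≡ 0 − 88 = -88 (mod 7).
    Reduce coefficients mod 7: 5·t ≡ 3 (mod 7).
    The inverse of 5 mod 7 is 3 (since 5·3 = 15 = 2·7 + 1), so t ≡ 3·3 = 9 ≡ 2 (mod 7).
    Then x = 88 + 684·2 = 1456, valid modulo lcm(684, 7) = 4788: x ≡ 1456 (mod 4788).
Verify against each original: 1456 mod 9 = 7, 1456 mod 19 = 12, 1456 mod 4 = 0, 1456 mod 7 = 0.

x ≡ 1456 (mod 4788).


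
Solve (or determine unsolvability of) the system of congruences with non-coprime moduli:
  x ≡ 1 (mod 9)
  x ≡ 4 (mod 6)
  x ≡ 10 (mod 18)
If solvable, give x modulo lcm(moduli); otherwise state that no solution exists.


Moduli 9, 6, 18 are not pairwise coprime, so CRT works modulo lcm(m_i) when all pairwise compatibility conditions hold.
Pairwise compatibility: gcd(m_i, m_j) must divide a_i - a_j for every pair.
Merge one congruence at a time:
  Start: x ≡ 1 (mod 9).
  Combine with x ≡ 4 (mod 6): gcd(9, 6) = 3; 4 - 1 = 3, which IS divisible by 3, so compatible.
    Write x = 1 + 9·t and substitute into x ≡ 4 (mod 6): 9·t ≡ 4 − 1 = 3 (mod 6).
    Divide the congruence (and modulus) by g = 3: 3·t ≡ 1 (mod 2).
    Reduce coefficients mod 2: 1·t ≡ 1 (mod 2).
    So t ≡ 1 (mod 2).
    Then x = 1 + 9·1 = 10, valid modulo lcm(9, 6) = 18: x ≡ 10 (mod 18).
  Combine with x ≡ 10 (mod 18): gcd(18, 18) = 18; 10 - 10 = 0, which IS divisible by 18, so compatible.
    Write x = 10 + 18·t and substitute into x ≡ 10 (mod 18): 18·t ≡ 10 − 10 = 0 (mod 18).
    Divide the congruence (and modulus) by g = 18: 1·t ≡ 0 (mod 1).
    Modulo 1 every t works; take t = 0.
    Then x = 10 + 18·0 = 10, valid modulo lcm(18, 18) = 18: x ≡ 10 (mod 18).
Verify: 10 mod 9 = 1, 10 mod 6 = 4, 10 mod 18 = 10.

x ≡ 10 (mod 18).


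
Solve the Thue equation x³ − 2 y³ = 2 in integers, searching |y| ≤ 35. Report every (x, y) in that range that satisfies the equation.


The equation is x³ - 2y³ = 2. For fixed y, x³ = 2·y³ + 2, so a solution requires the RHS to be a perfect cube.
Strategy: iterate y from -35 to 35, compute RHS = 2·y³ + 2, and check whether it is a (positive or negative) perfect cube.
Check small values of y:
  y = 0: RHS = 2 is not a perfect cube.
  y = 1: RHS = 4 is not a perfect cube.
  y = -1: RHS = 0 = (0)³ ⇒ x = 0 works.
  y = 2: RHS = 18 is not a perfect cube.
  y = -2: RHS = -14 is not a perfect cube.
  y = 3: RHS = 56 is not a perfect cube.
  y = -3: RHS = -52 is not a perfect cube.
Continuing the search up to |y| = 35 finds no further solutions beyond those listed.
Collected solutions: (0, -1).

Solutions (with |y| ≤ 35): (0, -1).


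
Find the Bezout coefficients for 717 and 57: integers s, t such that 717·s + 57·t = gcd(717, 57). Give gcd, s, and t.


Euclidean algorithm on (717, 57) — divide until remainder is 0:
  717 = 12 · 57 + 33
  57 = 1 · 33 + 24
  33 = 1 · 24 + 9
  24 = 2 · 9 + 6
  9 = 1 · 6 + 3
  6 = 2 · 3 + 0
gcd(717, 57) = 3.
Track Bezout coefficients alongside the remainders: start with r₀ = 717 = a·1 + b·0 (s = 1, t = 0) and r₁ = 57 = a·0 + b·1 (s = 0, t = 1); each new remainder r_{k+1} = r_{k-1} − q_k·r_k inherits s_{k+1} = s_{k-1} − q_k·s_k, t_{k+1} = t_{k-1} − q_k·t_k, so r_k = a·s_k + b·t_k at every step:
  q = 12: r = 33, s = 1 − 12·0 = 1, t = 0 − 12·1 = -12  (check: 717·1 + 57·(-12) = 33)
  q = 1: r = 24, s = 0 − 1·1 = -1, t = 1 − 1·(-12) = 13  (check: 717·(-1) + 57·13 = 24)
  q = 1: r = 9, s = 1 − 1·(-1) = 2, t = -12 − 1·13 = -25  (check: 717·2 + 57·(-25) = 9)
  q = 2: r = 6, s = -1 − 2·2 = -5, t = 13 − 2·(-25) = 63  (check: 717·(-5) + 57·63 = 6)
  q = 1: r = 3, s = 2 − 1·(-5) = 7, t = -25 − 1·63 = -88  (check: 717·7 + 57·(-88) = 3)
The row with r = 3 (the gcd) gives the Bezout coefficients s = 7, t = -88.
Result: 717 · (7) + 57 · (-88) = 3.

gcd(717, 57) = 3; s = 7, t = -88 (check: 717·7 + 57·(-88) = 3).


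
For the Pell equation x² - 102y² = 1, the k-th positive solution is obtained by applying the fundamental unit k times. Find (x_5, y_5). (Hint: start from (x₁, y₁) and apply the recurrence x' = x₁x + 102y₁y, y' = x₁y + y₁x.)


Step 1: Find the fundamental solution (x₁, y₁) of x² - 102y² = 1.
  Expand √102 as a continued fraction. a₀ = ⌊√102⌋ = 10; iterate m_{k+1} = d_k·a_k − m_k, d_{k+1} = (102 − m_{k+1}²)/d_k, a_{k+1} = ⌊(a₀ + m_{k+1})/d_{k+1}⌋ (starting m₀ = 0, d₀ = 1), with convergents p_k = a_k·p_{k-1} + p_{k-2}, q_k = a_k·q_{k-1} + q_{k-2} (p₋₁ = 1, q₋₁ = 0):
  k = 0: a₀ = 10; p₀/q₀ = 10/1; p₀² − 102·q₀² = 100 − 102 = -2.
  k = 1: m = 10, d = 2, a = ⌊(10 + 10)/2⌋ = 10; p/q = (10·10 + 1)/(10·1 + 0) = 101/10; p² − 102·q² = 10201 − 10200 = 1.
  The first convergent with p² − 102·q² = 1 gives the fundamental solution (x₁, y₁) = (101, 10).
Step 2: Apply the recurrence (x_{n+1}, y_{n+1}) = (x₁x_n + 102y₁y_n, x₁y_n + y₁x_n) repeatedly.
  From (x_1, y_1) = (101, 10): x_2 = 101·101 + 102·10·10 = 20401; y_2 = 101·10 + 10·101 = 2020.
  From (x_2, y_2) = (20401, 2020): x_3 = 101·20401 + 102·10·2020 = 4120901; y_3 = 101·2020 + 10·20401 = 408030.
  From (x_3, y_3) = (4120901, 408030): x_4 = 101·4120901 + 102·10·408030 = 832401601; y_4 = 101·408030 + 10·4120901 = 82420040.
  From (x_4, y_4) = (832401601, 82420040): x_5 = 101·832401601 + 102·10·82420040 = 168141002501; y_5 = 101·82420040 + 10·832401601 = 16648440050.
Step 3: Verify x_5² - 102·y_5² = 28271396722041288255001 - 28271396722041288255000 = 1 (should be 1). ✓

(x_1, y_1) = (101, 10); (x_5, y_5) = (168141002501, 16648440050).


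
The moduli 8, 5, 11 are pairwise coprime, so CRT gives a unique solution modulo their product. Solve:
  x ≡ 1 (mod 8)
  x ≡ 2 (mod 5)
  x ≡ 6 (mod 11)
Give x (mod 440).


Moduli 8, 5, 11 are pairwise coprime; by CRT there is a unique solution modulo M = 8 · 5 · 11 = 440.
Solve pairwise, accumulating the modulus:
  Start with x ≡ 1 (mod 8).
  Combine with x ≡ 2 (mod 5): since gcd(8, 5) = 1, we get a unique residue mod 40.
    Write x = 1 + 8·t and substitute into x ≡ 2 (mod 5): 8·t ≡ 2 − 1 = 1 (mod 5).
    Reduce coefficients mod 5: 3·t ≡ 1 (mod 5).
    The inverse of 3 mod 5 is 2 (since 3·2 = 6 = 1·5 + 1), so t ≡ 2·1 = 2 ≡ 2 (mod 5).
    Then x = 1 + 8·2 = 17, valid modulo lcm(8, 5) = 40: x ≡ 17 (mod 40).
  Combine with x ≡ 6 (mod 11): since gcd(40, 11) = 1, we get a unique residue mod 440.
    Write x = 17 + 40·t and substitute into x ≡ 6 (mod 11): 40·t ≡ 6 − 17 = -11 (mod 11).
    Reduce coefficients mod 11: 7·t ≡ 0 (mod 11).
    The inverse of 7 mod 11 is 8 (since 7·8 = 56 = 5·11 + 1), so t ≡ 8·0 = 0 ≡ 0 (mod 11).
    Then x = 17 + 40·0 = 17, valid modulo lcm(40, 11) = 440: x ≡ 17 (mod 440).
Verify: 17 mod 8 = 1 ✓, 17 mod 5 = 2 ✓, 17 mod 11 = 6 ✓.

x ≡ 17 (mod 440).


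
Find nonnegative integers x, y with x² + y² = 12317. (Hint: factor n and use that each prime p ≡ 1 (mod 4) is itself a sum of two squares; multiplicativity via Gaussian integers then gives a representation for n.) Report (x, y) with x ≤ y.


Step 1: Factor n = 12317 = 109 · 113.
Step 2: Check the mod-4 condition on each prime factor: 109 ≡ 1 (mod 4), exponent 1; 113 ≡ 1 (mod 4), exponent 1.
All primes ≡ 3 (mod 4) appear to even exponent (or don't appear), so by the two-squares theorem n IS expressible as a sum of two squares.
Step 3: Build a representation. Here n = 109 · 113 is a product of primes ≡ 1 (mod 4). Each prime p ≡ 1 (mod 4) is itself a sum of two squares; find a² by testing p − a² for a perfect square:
  109: 109 − 1² = 108, 109 − 2² = 105, 109 − 3² = 100 = 10² ⇒ 109 = 3² + 10².
  113: 113 − 1² = 112, 113 − 2² = 109, 113 − 3² = 104, 113 − 4² = 97, 113 − 5² = 88, 113 − 6² = 77, 113 − 7² = 64 = 8² ⇒ 113 = 7² + 8².
  Combine using the Brahmagupta–Fibonacci identity (a² + b²)(c² + d²) = (ac − bd)² + (ad + bc)² = (ac + bd)² + (ad − bc)²:
  109 · 113 = 12317: from (3² + 10²)(7² + 8²), take (3·7 − 10·8, 3·8 + 10·7) = (21 − 80, 24 + 70) = (-59, 94); dropping signs (only squares matter) gives (59, 94); check 59² + 94² = 3481 + 8836 = 12317 ✓.
Step 4: Order so x ≤ y and verify: 59² + 94² = 3481 + 8836 = 12317 = n. ✓

n = 12317 = 59² + 94² (one valid representation with x ≤ y).


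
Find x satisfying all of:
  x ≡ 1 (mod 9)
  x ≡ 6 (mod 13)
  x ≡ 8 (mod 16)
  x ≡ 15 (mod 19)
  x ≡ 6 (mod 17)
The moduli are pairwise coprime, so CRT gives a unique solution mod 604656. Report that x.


Product of moduli M = 9 · 13 · 16 · 19 · 17 = 604656.
Merge one congruence at a time:
  Start: x ≡ 1 (mod 9).
  Combine with x ≡ 6 (mod 13); new modulus lcm = 117.
    Write x = 1 + 9·t and substitute into x ≡ 6 (mod 13): 9·t ≡ 6 − 1 = 5 (mod 13).
    The inverse of 9 mod 13 is 3 (since 9·3 = 27 = 2·13 + 1), so t ≡ 3·5 = 15 ≡ 2 (mod 13).
    Then x = 1 + 9·2 = 19, valid modulo lcm(9, 13) = 117: x ≡ 19 (mod 117).
  Combine with x ≡ 8 (mod 16); new modulus lcm = 1872.
    Write x = 19 + 117·t and substitute into x ≡ 8 (mod 16): 117·t ≡ 8 − 19 = -11 (mod 16).
    Reduce coefficients mod 16: 5·t ≡ 5 (mod 16).
    The inverse of 5 mod 16 is 13 (since 5·13 = 65 = 4·16 + 1), so t ≡ 13·5 = 65 ≡ 1 (mod 16).
    Then x = 19 + 117·1 = 136, valid modulo lcm(117, 16) = 1872: x ≡ 136 (mod 1872).
  Combine with x ≡ 15 (mod 19); new modulus lcm = 35568.
    Write x = 136 + 1872·t and substitute into x ≡ 15 (mod 19): 1872·t ≡ 15 − 136 = -121 (mod 19).
    Reduce coefficients mod 19: 10·t ≡ 12 (mod 19).
    The inverse of 10 mod 19 is 2 (since 10·2 = 20 = 1·19 + 1), so t ≡ 2·12 = 24 ≡ 5 (mod 19).
    Then x = 136 + 1872·5 = 9496, valid modulo lcm(1872, 19) = 35568: x ≡ 9496 (mod 35568).
  Combine with x ≡ 6 (mod 17); new modulus lcm = 604656.
    Write x = 9496 + 35568·t and substitute into x ≡ 6 (mod 17): 35568·t ≡ 6 − 9496 = -9490 (mod 17).
    Reduce coefficients mod 17: 4·t ≡ 13 (mod 17).
    The inverse of 4 mod 17 is 13 (since 4·13 = 52 = 3·17 + 1), so t ≡ 13·13 = 169 ≡ 16 (mod 17).
    Then x = 9496 + 35568·16 = 578584, valid modulo lcm(35568, 17) = 604656: x ≡ 578584 (mod 604656).
Verify against each original: 578584 mod 9 = 1, 578584 mod 13 = 6, 578584 mod 16 = 8, 578584 mod 19 = 15, 578584 mod 17 = 6.

x ≡ 578584 (mod 604656).


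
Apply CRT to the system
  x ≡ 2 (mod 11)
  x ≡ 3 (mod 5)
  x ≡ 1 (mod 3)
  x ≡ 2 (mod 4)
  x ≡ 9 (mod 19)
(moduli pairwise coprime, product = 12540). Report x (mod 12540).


Product of moduli M = 11 · 5 · 3 · 4 · 19 = 12540.
Merge one congruence at a time:
  Start: x ≡ 2 (mod 11).
  Combine with x ≡ 3 (mod 5); new modulus lcm = 55.
    Write x = 2 + 11·t and substitute into x ≡ 3 (mod 5): 11·t ≡ 3 − 2 = 1 (mod 5).
    Reduce coefficients mod 5: 1·t ≡ 1 (mod 5).
    So t ≡ 1 (mod 5).
    Then x = 2 + 11·1 = 13, valid modulo lcm(11, 5) = 55: x ≡ 13 (mod 55).
  Combine with x ≡ 1 (mod 3); new modulus lcm = 165.
    Write x = 13 + 55·t and substitute into x ≡ 1 (mod 3): 55·t ≡ 1 − 13 = -12 (mod 3).
    Reduce coefficients mod 3: 1·t ≡ 0 (mod 3).
    So t ≡ 0 (mod 3).
    Then x = 13 + 55·0 = 13, valid modulo lcm(55, 3) = 165: x ≡ 13 (mod 165).
  Combine with x ≡ 2 (mod 4); new modulus lcm = 660.
    Write x = 13 + 165·t and substitute into x ≡ 2 (mod 4): 165·t ≡ 2 − 13 = -11 (mod 4).
    Reduce coefficients mod 4: 1·t ≡ 1 (mod 4).
    So t ≡ 1 (mod 4).
    Then x = 13 + 165·1 = 178, valid modulo lcm(165, 4) = 660: x ≡ 178 (mod 660).
  Combine with x ≡ 9 (mod 19); new modulus lcm = 12540.
    Write x = 178 + 660·t and substitute into x ≡ 9 (mod 19): 660·t ≡ 9 − 178 = -169 (mod 19).
    Reduce coefficients mod 19: 14·t ≡ 2 (mod 19).
    The inverse of 14 mod 19 is 15 (since 14·15 = 210 = 11·19 + 1), so t ≡ 15·2 = 30 ≡ 11 (mod 19).
    Then x = 178 + 660·11 = 7438, valid modulo lcm(660, 19) = 12540: x ≡ 7438 (mod 12540).
Verify against each original: 7438 mod 11 = 2, 7438 mod 5 = 3, 7438 mod 3 = 1, 7438 mod 4 = 2, 7438 mod 19 = 9.

x ≡ 7438 (mod 12540).


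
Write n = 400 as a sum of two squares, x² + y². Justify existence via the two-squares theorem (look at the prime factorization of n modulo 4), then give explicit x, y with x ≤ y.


Step 1: Factor n = 400 = 2^4 · 5^2.
Step 2: Check the mod-4 condition on each prime factor: 2 = 2 (special); 5 ≡ 1 (mod 4), exponent 2.
All primes ≡ 3 (mod 4) appear to even exponent (or don't appear), so by the two-squares theorem n IS expressible as a sum of two squares.
Step 3: Build a representation. Group n = k² · m with k = 4 and m = 5 · 5 = 25 (a product of primes ≡ 1 (mod 4)); a representation of m scales to one of n via (k·x)² + (k·y)² = k²(x² + y²). Each prime p ≡ 1 (mod 4) is itself a sum of two squares; find a² by testing p − a² for a perfect square:
  5: 5 − 1² = 4 = 2² ⇒ 5 = 1² + 2².
  Combine using the Brahmagupta–Fibonacci identity (a² + b²)(c² + d²) = (ac − bd)² + (ad + bc)² = (ac + bd)² + (ad − bc)²:
  5 · 5 = 25: from (1² + 2²)(1² + 2²), take (1·1 − 2·2, 1·2 + 2·1) = (1 − 4, 2 + 2) = (-3, 4); dropping signs (only squares matter) gives (3, 4); check 3² + 4² = 9 + 16 = 25 ✓.
  Scale by k = 4: (4·3, 4·4) = (12, 16).
Step 4: Order so x ≤ y and verify: 12² + 16² = 144 + 256 = 400 = n. ✓

n = 400 = 12² + 16² (one valid representation with x ≤ y).


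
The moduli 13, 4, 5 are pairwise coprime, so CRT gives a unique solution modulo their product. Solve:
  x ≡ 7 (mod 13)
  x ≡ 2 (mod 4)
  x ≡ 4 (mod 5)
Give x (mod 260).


Moduli 13, 4, 5 are pairwise coprime; by CRT there is a unique solution modulo M = 13 · 4 · 5 = 260.
Solve pairwise, accumulating the modulus:
  Start with x ≡ 7 (mod 13).
  Combine with x ≡ 2 (mod 4): since gcd(13, 4) = 1, we get a unique residue mod 52.
    Write x = 7 + 13·t and substitute into x ≡ 2 (mod 4): 13·t ≡ 2 − 7 = -5 (mod 4).
    Reduce coefficients mod 4: 1·t ≡ 3 (mod 4).
    So t ≡ 3 (mod 4).
    Then x = 7 + 13·3 = 46, valid modulo lcm(13, 4) = 52: x ≡ 46 (mod 52).
  Combine with x ≡ 4 (mod 5): since gcd(52, 5) = 1, we get a unique residue mod 260.
    Write x = 46 + 52·t and substitute into x ≡ 4 (mod 5): 52·t ≡ 4 − 46 = -42 (mod 5).
    Reduce coefficients mod 5: 2·t ≡ 3 (mod 5).
    The inverse of 2 mod 5 is 3 (since 2·3 = 6 = 1·5 + 1), so t ≡ 3·3 = 9 ≡ 4 (mod 5).
    Then x = 46 + 52·4 = 254, valid modulo lcm(52, 5) = 260: x ≡ 254 (mod 260).
Verify: 254 mod 13 = 7 ✓, 254 mod 4 = 2 ✓, 254 mod 5 = 4 ✓.

x ≡ 254 (mod 260).


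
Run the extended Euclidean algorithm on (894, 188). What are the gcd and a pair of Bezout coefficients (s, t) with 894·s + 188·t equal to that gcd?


Euclidean algorithm on (894, 188) — divide until remainder is 0:
  894 = 4 · 188 + 142
  188 = 1 · 142 + 46
  142 = 3 · 46 + 4
  46 = 11 · 4 + 2
  4 = 2 · 2 + 0
gcd(894, 188) = 2.
Track Bezout coefficients alongside the remainders: start with r₀ = 894 = a·1 + b·0 (s = 1, t = 0) and r₁ = 188 = a·0 + b·1 (s = 0, t = 1); each new remainder r_{k+1} = r_{k-1} − q_k·r_k inherits s_{k+1} = s_{k-1} − q_k·s_k, t_{k+1} = t_{k-1} − q_k·t_k, so r_k = a·s_k + b·t_k at every step:
  q = 4: r = 142, s = 1 − 4·0 = 1, t = 0 − 4·1 = -4  (check: 894·1 + 188·(-4) = 142)
  q = 1: r = 46, s = 0 − 1·1 = -1, t = 1 − 1·(-4) = 5  (check: 894·(-1) + 188·5 = 46)
  q = 3: r = 4, s = 1 − 3·(-1) = 4, t = -4 − 3·5 = -19  (check: 894·4 + 188·(-19) = 4)
  q = 11: r = 2, s = -1 − 11·4 = -45, t = 5 − 11·(-19) = 214  (check: 894·(-45) + 188·214 = 2)
The row with r = 2 (the gcd) gives the Bezout coefficients s = -45, t = 214.
Result: 894 · (-45) + 188 · (214) = 2.

gcd(894, 188) = 2; s = -45, t = 214 (check: 894·(-45) + 188·214 = 2).


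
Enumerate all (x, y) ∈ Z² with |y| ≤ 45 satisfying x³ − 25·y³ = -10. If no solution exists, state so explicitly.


The equation is x³ - 25y³ = -10. For fixed y, x³ = 25·y³ − 10, so a solution requires the RHS to be a perfect cube.
Strategy: iterate y from -45 to 45, compute RHS = 25·y³ − 10, and check whether it is a (positive or negative) perfect cube.
Check small values of y:
  y = 0: RHS = -10 is not a perfect cube.
  y = 1: RHS = 15 is not a perfect cube.
  y = -1: RHS = -35 is not a perfect cube.
  y = 2: RHS = 190 is not a perfect cube.
  y = -2: RHS = -210 is not a perfect cube.
  y = 3: RHS = 665 is not a perfect cube.
  y = -3: RHS = -685 is not a perfect cube.
Continuing the search up to |y| = 45 finds no solutions either.
No (x, y) in the scanned range satisfies the equation.

No integer solutions with |y| ≤ 45.


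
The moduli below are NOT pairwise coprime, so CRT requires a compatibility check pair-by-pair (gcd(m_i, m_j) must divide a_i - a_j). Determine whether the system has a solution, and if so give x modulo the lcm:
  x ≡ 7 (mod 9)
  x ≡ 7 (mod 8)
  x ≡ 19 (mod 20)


Moduli 9, 8, 20 are not pairwise coprime, so CRT works modulo lcm(m_i) when all pairwise compatibility conditions hold.
Pairwise compatibility: gcd(m_i, m_j) must divide a_i - a_j for every pair.
Merge one congruence at a time:
  Start: x ≡ 7 (mod 9).
  Combine with x ≡ 7 (mod 8): gcd(9, 8) = 1; 7 - 7 = 0, which IS divisible by 1, so compatible.
    Write x = 7 + 9·t and substitute into x ≡ 7 (mod 8): 9·t ≡ 7 − 7 = 0 (mod 8).
    Reduce coefficients mod 8: 1·t ≡ 0 (mod 8).
    So t ≡ 0 (mod 8).
    Then x = 7 + 9·0 = 7, valid modulo lcm(9, 8) = 72: x ≡ 7 (mod 72).
  Combine with x ≡ 19 (mod 20): gcd(72, 20) = 4; 19 - 7 = 12, which IS divisible by 4, so compatible.
    Write x = 7 + 72·t and substitute into x ≡ 19 (mod 20): 72·t ≡ 19 − 7 = 12 (mod 20).
    Divide the congruence (and modulus) by g = 4: 18·t ≡ 3 (mod 5).
    Reduce coefficients mod 5: 3·t ≡ 3 (mod 5).
    The inverse of 3 mod 5 is 2 (since 3·2 = 6 = 1·5 + 1), so t ≡ 2·3 = 6 ≡ 1 (mod 5).
    Then x = 7 + 72·1 = 79, valid modulo lcm(72, 20) = 360: x ≡ 79 (mod 360).
Verify: 79 mod 9 = 7, 79 mod 8 = 7, 79 mod 20 = 19.

x ≡ 79 (mod 360).


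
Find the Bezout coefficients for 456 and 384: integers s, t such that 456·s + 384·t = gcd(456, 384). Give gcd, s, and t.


Euclidean algorithm on (456, 384) — divide until remainder is 0:
  456 = 1 · 384 + 72
  384 = 5 · 72 + 24
  72 = 3 · 24 + 0
gcd(456, 384) = 24.
Track Bezout coefficients alongside the remainders: start with r₀ = 456 = a·1 + b·0 (s = 1, t = 0) and r₁ = 384 = a·0 + b·1 (s = 0, t = 1); each new remainder r_{k+1} = r_{k-1} − q_k·r_k inherits s_{k+1} = s_{k-1} − q_k·s_k, t_{k+1} = t_{k-1} − q_k·t_k, so r_k = a·s_k + b·t_k at every step:
  q = 1: r = 72, s = 1 − 1·0 = 1, t = 0 − 1·1 = -1  (check: 456·1 + 384·(-1) = 72)
  q = 5: r = 24, s = 0 − 5·1 = -5, t = 1 − 5·(-1) = 6  (check: 456·(-5) + 384·6 = 24)
The row with r = 24 (the gcd) gives the Bezout coefficients s = -5, t = 6.
Result: 456 · (-5) + 384 · (6) = 24.

gcd(456, 384) = 24; s = -5, t = 6 (check: 456·(-5) + 384·6 = 24).


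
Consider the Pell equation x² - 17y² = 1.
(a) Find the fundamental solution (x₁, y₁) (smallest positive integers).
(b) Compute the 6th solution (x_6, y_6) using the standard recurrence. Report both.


Step 1: Find the fundamental solution (x₁, y₁) of x² - 17y² = 1.
  Expand √17 as a continued fraction. a₀ = ⌊√17⌋ = 4; iterate m_{k+1} = d_k·a_k − m_k, d_{k+1} = (17 − m_{k+1}²)/d_k, a_{k+1} = ⌊(a₀ + m_{k+1})/d_{k+1}⌋ (starting m₀ = 0, d₀ = 1), with convergents p_k = a_k·p_{k-1} + p_{k-2}, q_k = a_k·q_{k-1} + q_{k-2} (p₋₁ = 1, q₋₁ = 0):
  k = 0: a₀ = 4; p₀/q₀ = 4/1; p₀² − 17·q₀² = 16 − 17 = -1.
  k = 1: m = 4, d = 1, a = ⌊(4 + 4)/1⌋ = 8; p/q = (8·4 + 1)/(8·1 + 0) = 33/8; p² − 17·q² = 1089 − 1088 = 1.
  The first convergent with p² − 17·q² = 1 gives the fundamental solution (x₁, y₁) = (33, 8).
Step 2: Apply the recurrence (x_{n+1}, y_{n+1}) = (x₁x_n + 17y₁y_n, x₁y_n + y₁x_n) repeatedly.
  From (x_1, y_1) = (33, 8): x_2 = 33·33 + 17·8·8 = 2177; y_2 = 33·8 + 8·33 = 528.
  From (x_2, y_2) = (2177, 528): x_3 = 33·2177 + 17·8·528 = 143649; y_3 = 33·528 + 8·2177 = 34840.
  From (x_3, y_3) = (143649, 34840): x_4 = 33·143649 + 17·8·34840 = 9478657; y_4 = 33·34840 + 8·143649 = 2298912.
  From (x_4, y_4) = (9478657, 2298912): x_5 = 33·9478657 + 17·8·2298912 = 625447713; y_5 = 33·2298912 + 8·9478657 = 151693352.
  From (x_5, y_5) = (625447713, 151693352): x_6 = 33·625447713 + 17·8·151693352 = 41270070401; y_6 = 33·151693352 + 8·625447713 = 10009462320.
Step 3: Verify x_6² - 17·y_6² = 1703218710903496300801 - 1703218710903496300800 = 1 (should be 1). ✓

(x_1, y_1) = (33, 8); (x_6, y_6) = (41270070401, 10009462320).


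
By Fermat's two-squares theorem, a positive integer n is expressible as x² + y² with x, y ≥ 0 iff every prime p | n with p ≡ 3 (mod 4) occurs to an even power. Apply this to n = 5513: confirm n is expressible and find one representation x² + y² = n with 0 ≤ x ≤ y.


Step 1: Factor n = 5513 = 37 · 149.
Step 2: Check the mod-4 condition on each prime factor: 37 ≡ 1 (mod 4), exponent 1; 149 ≡ 1 (mod 4), exponent 1.
All primes ≡ 3 (mod 4) appear to even exponent (or don't appear), so by the two-squares theorem n IS expressible as a sum of two squares.
Step 3: Build a representation. Here n = 37 · 149 is a product of primes ≡ 1 (mod 4). Each prime p ≡ 1 (mod 4) is itself a sum of two squares; find a² by testing p − a² for a perfect square:
  37: 37 − 1² = 36 = 6² ⇒ 37 = 1² + 6².
  149: 149 − 1² = 148, 149 − 2² = 145, 149 − 3² = 140, 149 − 4² = 133, 149 − 5² = 124, 149 − 6² = 113, 149 − 7² = 100 = 10² ⇒ 149 = 7² + 10².
  Combine using the Brahmagupta–Fibonacci identity (a² + b²)(c² + d²) = (ac − bd)² + (ad + bc)² = (ac + bd)² + (ad − bc)²:
  37 · 149 = 5513: from (1² + 6²)(7² + 10²), take (1·7 − 6·10, 1·10 + 6·7) = (7 − 60, 10 + 42) = (-53, 52); dropping signs (only squares matter) gives (53, 52); check 53² + 52² = 2809 + 2704 = 5513 ✓.
Step 4: Order so x ≤ y and verify: 52² + 53² = 2704 + 2809 = 5513 = n. ✓

n = 5513 = 52² + 53² (one valid representation with x ≤ y).


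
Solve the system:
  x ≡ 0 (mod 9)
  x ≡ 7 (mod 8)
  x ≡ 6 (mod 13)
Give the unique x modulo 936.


Moduli 9, 8, 13 are pairwise coprime; by CRT there is a unique solution modulo M = 9 · 8 · 13 = 936.
Solve pairwise, accumulating the modulus:
  Start with x ≡ 0 (mod 9).
  Combine with x ≡ 7 (mod 8): since gcd(9, 8) = 1, we get a unique residue mod 72.
    Write x = 0 + 9·t and substitute into x ≡ 7 (mod 8): 9·t ≡ 7 − 0 = 7 (mod 8).
    Reduce coefficients mod 8: 1·t ≡ 7 (mod 8).
    So t ≡ 7 (mod 8).
    Then x = 0 + 9·7 = 63, valid modulo lcm(9, 8) = 72: x ≡ 63 (mod 72).
  Combine with x ≡ 6 (mod 13): since gcd(72, 13) = 1, we get a unique residue mod 936.
    Write x = 63 + 72·t and substitute into x ≡ 6 (mod 13): 72·t ≡ 6 − 63 = -57 (mod 13).
    Reduce coefficients mod 13: 7·t ≡ 8 (mod 13).
    The inverse of 7 mod 13 is 2 (since 7·2 = 14 = 1·13 + 1), so t ≡ 2·8 = 16 ≡ 3 (mod 13).
    Then x = 63 + 72·3 = 279, valid modulo lcm(72, 13) = 936: x ≡ 279 (mod 936).
Verify: 279 mod 9 = 0 ✓, 279 mod 8 = 7 ✓, 279 mod 13 = 6 ✓.

x ≡ 279 (mod 936).


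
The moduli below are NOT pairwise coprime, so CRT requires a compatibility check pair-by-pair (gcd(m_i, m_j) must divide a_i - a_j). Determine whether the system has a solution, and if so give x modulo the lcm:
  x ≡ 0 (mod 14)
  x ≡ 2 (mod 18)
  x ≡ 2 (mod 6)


Moduli 14, 18, 6 are not pairwise coprime, so CRT works modulo lcm(m_i) when all pairwise compatibility conditions hold.
Pairwise compatibility: gcd(m_i, m_j) must divide a_i - a_j for every pair.
Merge one congruence at a time:
  Start: x ≡ 0 (mod 14).
  Combine with x ≡ 2 (mod 18): gcd(14, 18) = 2; 2 - 0 = 2, which IS divisible by 2, so compatible.
    Write x = 0 + 14·t and substitute into x ≡ 2 (mod 18): 14·t ≡ 2 − 0 = 2 (mod 18).
    Divide the congruence (and modulus) by g = 2: 7·t ≡ 1 (mod 9).
    The inverse of 7 mod 9 is 4 (since 7·4 = 28 = 3·9 + 1), so t ≡ 4·1 = 4 ≡ 4 (mod 9).
    Then x = 0 + 14·4 = 56, valid modulo lcm(14, 18) = 126: x ≡ 56 (mod 126).
  Combine with x ≡ 2 (mod 6): gcd(126, 6) = 6; 2 - 56 = -54, which IS divisible by 6, so compatible.
    Write x = 56 + 126·t and substitute into x ≡ 2 (mod 6): 126·t ≡ 2 − 56 = -54 (mod 6).
    Divide the congruence (and modulus) by g = 6: 21·t ≡ -9 (mod 1).
    Modulo 1 every t works; take t = 0.
    Then x = 56 + 126·0 = 56, valid modulo lcm(126, 6) = 126: x ≡ 56 (mod 126).
Verify: 56 mod 14 = 0, 56 mod 18 = 2, 56 mod 6 = 2.

x ≡ 56 (mod 126).


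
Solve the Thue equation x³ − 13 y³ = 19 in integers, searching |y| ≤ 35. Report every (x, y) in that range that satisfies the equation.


The equation is x³ - 13y³ = 19. For fixed y, x³ = 13·y³ + 19, so a solution requires the RHS to be a perfect cube.
Strategy: iterate y from -35 to 35, compute RHS = 13·y³ + 19, and check whether it is a (positive or negative) perfect cube.
Check small values of y:
  y = 0: RHS = 19 is not a perfect cube.
  y = 1: RHS = 32 is not a perfect cube.
  y = -1: RHS = 6 is not a perfect cube.
  y = 2: RHS = 123 is not a perfect cube.
  y = -2: RHS = -85 is not a perfect cube.
  y = 3: RHS = 370 is not a perfect cube.
  y = -3: RHS = -332 is not a perfect cube.
Continuing the search up to |y| = 35 finds no solutions either.
No (x, y) in the scanned range satisfies the equation.

No integer solutions with |y| ≤ 35.


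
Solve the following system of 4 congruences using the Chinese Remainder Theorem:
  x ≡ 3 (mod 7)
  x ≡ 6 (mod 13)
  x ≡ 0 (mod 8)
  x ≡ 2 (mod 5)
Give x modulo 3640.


Product of moduli M = 7 · 13 · 8 · 5 = 3640.
Merge one congruence at a time:
  Start: x ≡ 3 (mod 7).
  Combine with x ≡ 6 (mod 13); new modulus lcm = 91.
    Write x = 3 + 7·t and substitute into x ≡ 6 (mod 13): 7·t ≡ 6 − 3 = 3 (mod 13).
    The inverse of 7 mod 13 is 2 (since 7·2 = 14 = 1·13 + 1), so t ≡ 2·3 = 6 ≡ 6 (mod 13).
    Then x = 3 + 7·6 = 45, valid modulo lcm(7, 13) = 91: x ≡ 45 (mod 91).
  Combine with x ≡ 0 (mod 8); new modulus lcm = 728.
    Write x = 45 + 91·t and substitute into x ≡ 0 (mod 8): 91·t ≡ 0 − 45 = -45 (mod 8).
    Reduce coefficients mod 8: 3·t ≡ 3 (mod 8).
    The inverse of 3 mod 8 is 3 (since 3·3 = 9 = 1·8 + 1), so t ≡ 3·3 = 9 ≡ 1 (mod 8).
    Then x = 45 + 91·1 = 136, valid modulo lcm(91, 8) = 728: x ≡ 136 (mod 728).
  Combine with x ≡ 2 (mod 5); new modulus lcm = 3640.
    Write x = 136 + 728·t and substitute into x ≡ 2 (mod 5): 728·t ≡ 2 − 136 = -134 (mod 5).
    Reduce coefficients mod 5: 3·t ≡ 1 (mod 5).
    The inverse of 3 mod 5 is 2 (since 3·2 = 6 = 1·5 + 1), so t ≡ 2·1 = 2 ≡ 2 (mod 5).
    Then x = 136 + 728·2 = 1592, valid modulo lcm(728, 5) = 3640: x ≡ 1592 (mod 3640).
Verify against each original: 1592 mod 7 = 3, 1592 mod 13 = 6, 1592 mod 8 = 0, 1592 mod 5 = 2.

x ≡ 1592 (mod 3640).
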